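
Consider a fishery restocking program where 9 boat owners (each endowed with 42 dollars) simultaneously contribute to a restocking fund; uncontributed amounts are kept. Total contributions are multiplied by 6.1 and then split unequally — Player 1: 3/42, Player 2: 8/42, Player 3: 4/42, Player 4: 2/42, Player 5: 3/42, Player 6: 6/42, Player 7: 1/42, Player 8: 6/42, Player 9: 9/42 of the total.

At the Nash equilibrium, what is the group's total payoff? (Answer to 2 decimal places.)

A player with share s gets back 6.1·s per unit contributed, so full contribution is dominant for anyone with s > 1/6.1 = 0.1639 and zero contribution is dominant for anyone below.
Player 2 and Player 9 clear that bar, contributing 42 each; the remaining 7 contribute 0. Total contributed: 84.
The restocking fund pays out 6.1 × 84 = 512.40 in total (split across the unequal shares, but the aggregate is all that matters for the group sum).
The 7 free-riders keep 42 each, adding 294. Group total = 294 + 512.40 = 806.40.

806.40 dollars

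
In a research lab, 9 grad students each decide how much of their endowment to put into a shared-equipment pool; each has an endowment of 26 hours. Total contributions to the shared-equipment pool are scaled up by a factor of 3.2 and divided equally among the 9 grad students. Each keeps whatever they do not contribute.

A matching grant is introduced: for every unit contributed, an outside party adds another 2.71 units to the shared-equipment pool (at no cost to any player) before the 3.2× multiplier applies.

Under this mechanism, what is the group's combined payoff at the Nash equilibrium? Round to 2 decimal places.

2778.05 hours

With the mechanism, a contributed unit returns 3.2 × 3.71 / 9 = 1.3191 per unit of net cost to the contributor — now above 1 — so contributing fully is weakly dominant for every player.
At the Nash equilibrium everyone contributes 26. Group total payoff = 3.2 × 3.71 × 234 = 2778.05.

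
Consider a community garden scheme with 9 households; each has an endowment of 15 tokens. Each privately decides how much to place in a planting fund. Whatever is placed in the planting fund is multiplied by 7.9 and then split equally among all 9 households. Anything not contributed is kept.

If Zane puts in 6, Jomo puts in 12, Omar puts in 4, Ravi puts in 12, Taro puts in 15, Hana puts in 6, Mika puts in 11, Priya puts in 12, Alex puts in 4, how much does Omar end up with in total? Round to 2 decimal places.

82.98 tokens

Total contributed: 6 + 12 + 4 + 12 + 15 + 6 + 11 + 12 + 4 = 82.
Each receives 7.9 × 82 / 9 = 71.98 from the planting fund.
Omar keeps 15 − 4 = 11, so Omar's payoff is 11 + 71.98 = 82.98.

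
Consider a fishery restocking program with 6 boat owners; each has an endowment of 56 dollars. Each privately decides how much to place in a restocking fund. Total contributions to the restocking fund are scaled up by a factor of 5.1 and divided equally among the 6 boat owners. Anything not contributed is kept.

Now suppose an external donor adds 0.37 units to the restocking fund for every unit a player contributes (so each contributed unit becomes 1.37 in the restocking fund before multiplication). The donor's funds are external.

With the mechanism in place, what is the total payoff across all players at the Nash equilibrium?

2347.63 dollars

Under the mechanism each unit contributed yields 5.1 × 1.37 / 6 = 1.1645 back to its contributor per unit of net cost, which exceeds 1, making full contribution the dominant choice for everyone.
So the Nash equilibrium is full contribution by all 6; the group earns 5.1 × 1.37 × 336 = 2347.63.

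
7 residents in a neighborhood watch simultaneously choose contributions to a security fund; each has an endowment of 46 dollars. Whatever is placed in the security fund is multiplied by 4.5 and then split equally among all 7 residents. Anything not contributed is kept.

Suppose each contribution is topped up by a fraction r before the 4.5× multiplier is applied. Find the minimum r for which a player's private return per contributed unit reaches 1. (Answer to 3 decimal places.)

With matching at rate r, one contributed unit becomes (1 + r) in the security fund and returns 4.5 × (1 + r) / 7 to the contributor.
Setting this equal to 1: 1 + r = 7/4.5 = 1.5556.
So the minimum matching rate is r = 1.5556 − 1 = 0.556.

0.556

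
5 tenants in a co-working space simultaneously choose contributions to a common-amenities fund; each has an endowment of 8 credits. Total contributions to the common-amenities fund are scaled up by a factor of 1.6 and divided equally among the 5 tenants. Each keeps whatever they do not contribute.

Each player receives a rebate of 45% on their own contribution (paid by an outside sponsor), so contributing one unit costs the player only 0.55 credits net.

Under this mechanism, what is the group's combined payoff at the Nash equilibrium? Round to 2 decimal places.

40.00 credits

Even with the mechanism, each unit contributed returns only (1.6/5) / 0.55 = 0.5818 per unit of net cost, so contributing nothing is still dominant.
At the Nash equilibrium no one contributes; group total payoff = 5 × 8 = 40.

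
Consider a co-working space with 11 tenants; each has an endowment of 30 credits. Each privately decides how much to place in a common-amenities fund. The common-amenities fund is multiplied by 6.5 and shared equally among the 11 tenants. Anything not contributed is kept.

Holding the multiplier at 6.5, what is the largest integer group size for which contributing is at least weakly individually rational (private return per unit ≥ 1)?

6

Private return per unit is 6.5/(group size), which is ≥ 1 whenever the group size is ≤ 6.5.
The largest such integer is 6.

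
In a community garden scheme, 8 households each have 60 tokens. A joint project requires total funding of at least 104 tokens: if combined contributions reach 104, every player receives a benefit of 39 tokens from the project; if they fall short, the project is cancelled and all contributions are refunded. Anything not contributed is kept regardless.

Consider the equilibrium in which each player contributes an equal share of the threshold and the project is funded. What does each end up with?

86 tokens

Equal share of the threshold: 104/8 = 13.
At this profile no one gains by cutting their contribution: any cut drops the total below 104, the project is cancelled, contributions are refunded, and the deviator ends with 60, which is less than 60 − 13 + 39 = 86. Contributing more than 13 just wastes the excess. So contributing exactly 13 is a best response.
Each player's payoff: 60 − 13 + 39 = 86.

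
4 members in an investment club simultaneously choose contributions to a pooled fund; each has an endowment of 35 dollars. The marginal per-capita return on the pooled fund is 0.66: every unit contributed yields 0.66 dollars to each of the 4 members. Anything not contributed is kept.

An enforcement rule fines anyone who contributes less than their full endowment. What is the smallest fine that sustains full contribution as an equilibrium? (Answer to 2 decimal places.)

11.90 dollars

Given the others contribute fully, the best deviation is to contribute 0 (any partial contribution still incurs the fine and gives up units whose private return 0.66 is below 1).
Deviating from 35 to 0 saves 35 dollars but forfeits the deviator's share of the drop in the pooled fund: 0.66 × 35 = 23.10.
So the deviation gain is 35 − 23.10 = 11.90, and the fine must be at least 11.90 dollars to wipe it out.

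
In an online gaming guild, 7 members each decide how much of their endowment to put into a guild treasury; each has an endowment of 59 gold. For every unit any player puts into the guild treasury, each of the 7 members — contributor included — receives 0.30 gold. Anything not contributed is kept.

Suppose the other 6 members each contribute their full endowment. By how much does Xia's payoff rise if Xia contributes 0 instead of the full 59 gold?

Switching from a contribution of 59 to 0 lets Xia keep an extra 59 gold, but lowers the guild treasury by 59, which costs Xia their own share of that drop: 0.30 × 59 = 17.70.
Net gain = 59 − 17.70 = 41.30. The private return per contributed unit (0.30) is below 1, so free-riding is indeed the best response regardless of what the others do.

41.30 gold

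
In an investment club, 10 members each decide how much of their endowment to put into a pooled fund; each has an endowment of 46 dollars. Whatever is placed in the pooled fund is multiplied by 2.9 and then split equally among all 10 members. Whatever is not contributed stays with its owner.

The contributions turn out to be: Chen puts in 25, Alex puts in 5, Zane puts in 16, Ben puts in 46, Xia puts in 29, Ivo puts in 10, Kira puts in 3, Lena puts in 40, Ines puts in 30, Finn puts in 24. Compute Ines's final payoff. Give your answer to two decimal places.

Total contributed: 25 + 5 + 16 + 46 + 29 + 10 + 3 + 40 + 30 + 24 = 228.
Each receives 2.9 × 228 / 10 = 66.12 from the pooled fund.
Ines keeps 46 − 30 = 16, so Ines's payoff is 16 + 66.12 = 82.12.

82.12 dollars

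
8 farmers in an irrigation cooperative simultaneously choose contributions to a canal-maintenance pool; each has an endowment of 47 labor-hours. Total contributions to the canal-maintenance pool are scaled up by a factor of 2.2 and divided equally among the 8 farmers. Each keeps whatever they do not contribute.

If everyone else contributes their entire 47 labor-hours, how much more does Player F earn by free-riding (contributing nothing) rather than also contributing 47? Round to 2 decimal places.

34.08 labor-hours

Switching from a contribution of 47 to 0 lets Player F keep an extra 47 labor-hours, but lowers the canal-maintenance pool by 47, which costs Player F their own share of that drop: 2.2/8 × 47 = 12.92.
Net gain = 47 − 12.92 = 34.08. The private return per contributed unit (0.2750) is below 1, so free-riding is indeed the best response regardless of what the others do.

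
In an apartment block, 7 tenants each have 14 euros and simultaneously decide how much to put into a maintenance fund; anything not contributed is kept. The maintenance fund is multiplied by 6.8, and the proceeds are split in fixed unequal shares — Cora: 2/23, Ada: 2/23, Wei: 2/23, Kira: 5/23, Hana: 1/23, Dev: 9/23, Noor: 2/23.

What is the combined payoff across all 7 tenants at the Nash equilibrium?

For player j, contributing a unit is worthwhile iff 6.8 × (j's share) ≥ 1, i.e. iff j's share is at least 0.1471.
The shares above 0.1471 belong to Kira and Dev, contributing 14 each; the remaining 5 contribute 0. Total contributed: 28.
The maintenance fund pays out 6.8 × 28 = 190.40 in total (split across the unequal shares, but the aggregate is all that matters for the group sum).
The 5 free-riders keep 14 each, adding 70. Group total = 70 + 190.40 = 260.40.

260.40 euros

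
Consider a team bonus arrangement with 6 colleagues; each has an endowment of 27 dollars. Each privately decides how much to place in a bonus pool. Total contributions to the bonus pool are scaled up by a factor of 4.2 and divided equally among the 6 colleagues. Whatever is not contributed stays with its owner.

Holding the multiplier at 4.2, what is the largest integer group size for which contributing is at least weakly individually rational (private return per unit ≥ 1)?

Private return per unit is 4.2/(group size), which is ≥ 1 whenever the group size is ≤ 4.2.
The largest such integer is 4.

4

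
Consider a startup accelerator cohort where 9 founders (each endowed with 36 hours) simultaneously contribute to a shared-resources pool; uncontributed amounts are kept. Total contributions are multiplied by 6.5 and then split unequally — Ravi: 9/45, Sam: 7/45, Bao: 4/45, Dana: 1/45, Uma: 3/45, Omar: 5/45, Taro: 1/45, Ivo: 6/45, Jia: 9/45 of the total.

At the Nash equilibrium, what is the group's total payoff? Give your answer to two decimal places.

918.00 hours

A player with share s gets back 6.5·s per unit contributed, so full contribution is dominant for anyone with s > 1/6.5 = 0.1538 and zero contribution is dominant for anyone below.
Ravi, Sam and Jia are above the threshold, contributing 36 each; the remaining 6 contribute 0. Total contributed: 108.
The shared-resources pool pays out 6.5 × 108 = 702.00 in total (split across the unequal shares, but the aggregate is all that matters for the group sum).
The 6 free-riders keep 36 each, adding 216. Group total = 216 + 702.00 = 918.00.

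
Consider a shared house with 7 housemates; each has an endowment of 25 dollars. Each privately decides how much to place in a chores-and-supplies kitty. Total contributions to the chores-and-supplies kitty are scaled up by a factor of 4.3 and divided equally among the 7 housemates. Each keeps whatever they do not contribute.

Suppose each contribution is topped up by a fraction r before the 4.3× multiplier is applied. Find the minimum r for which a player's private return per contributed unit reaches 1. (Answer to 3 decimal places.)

0.628

With matching at rate r, one contributed unit becomes (1 + r) in the chores-and-supplies kitty and returns 4.3 × (1 + r) / 7 to the contributor.
Setting this equal to 1: 1 + r = 7/4.3 = 1.6279.
So the minimum matching rate is r = 1.6279 − 1 = 0.628.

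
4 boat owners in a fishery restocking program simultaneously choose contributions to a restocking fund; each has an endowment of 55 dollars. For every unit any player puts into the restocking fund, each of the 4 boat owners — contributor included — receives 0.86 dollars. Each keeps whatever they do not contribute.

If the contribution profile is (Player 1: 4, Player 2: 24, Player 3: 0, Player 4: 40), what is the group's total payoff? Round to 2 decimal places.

Total contributed: 4 + 24 + 0 + 40 = 68; total kept: 4 × 55 − 68 = 152.
The restocking fund pays out 0.86 × 4 × 68 = 233.92 in aggregate.
Group total = 152 + 233.92 = 385.92.

385.92 dollars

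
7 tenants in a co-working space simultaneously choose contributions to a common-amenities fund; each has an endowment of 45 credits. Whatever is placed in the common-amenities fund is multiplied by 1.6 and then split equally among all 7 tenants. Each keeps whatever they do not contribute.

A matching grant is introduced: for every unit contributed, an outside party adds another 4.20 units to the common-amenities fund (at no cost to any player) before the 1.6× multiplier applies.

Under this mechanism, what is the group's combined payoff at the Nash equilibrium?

Under the mechanism each unit contributed yields 1.6 × 5.20 / 7 = 1.1886 back to its contributor per unit of net cost, which exceeds 1, making full contribution the dominant choice for everyone.
At the Nash equilibrium everyone contributes 45. Group total payoff = 1.6 × 5.20 × 315 = 2620.80.

2620.80 credits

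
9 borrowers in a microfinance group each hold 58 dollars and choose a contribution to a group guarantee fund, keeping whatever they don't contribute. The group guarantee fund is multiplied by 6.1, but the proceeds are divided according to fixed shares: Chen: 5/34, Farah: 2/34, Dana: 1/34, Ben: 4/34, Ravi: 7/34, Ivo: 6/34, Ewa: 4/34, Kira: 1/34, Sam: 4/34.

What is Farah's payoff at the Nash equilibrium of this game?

Each unit j contributes comes back to j as 6.1 × (j's share), so j prefers to contribute only if that share exceeds 1/6.1 = 0.1639; otherwise keeping the unit dominates.
Ravi and Ivo are above the threshold, contributing 58 each; the remaining 7 contribute 0. Total contributed: 116.
Farah keeps 58 and receives 6.1 × 116 × 2/34 = 41.62 from the group guarantee fund, for a payoff of 99.62.

99.62 dollars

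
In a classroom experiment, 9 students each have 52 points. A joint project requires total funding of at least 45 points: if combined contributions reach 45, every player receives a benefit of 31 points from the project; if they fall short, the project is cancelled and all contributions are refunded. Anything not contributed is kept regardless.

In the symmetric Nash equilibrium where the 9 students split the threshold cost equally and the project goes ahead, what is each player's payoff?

Equal share of the threshold: 45/9 = 5.
At this profile no one gains by cutting their contribution: any cut drops the total below 45, the project is cancelled, contributions are refunded, and the deviator ends with 52, which is less than 52 − 5 + 31 = 78. Contributing more than 5 just wastes the excess. So contributing exactly 5 is a best response.
Each player's payoff: 52 − 5 + 31 = 78.

78 points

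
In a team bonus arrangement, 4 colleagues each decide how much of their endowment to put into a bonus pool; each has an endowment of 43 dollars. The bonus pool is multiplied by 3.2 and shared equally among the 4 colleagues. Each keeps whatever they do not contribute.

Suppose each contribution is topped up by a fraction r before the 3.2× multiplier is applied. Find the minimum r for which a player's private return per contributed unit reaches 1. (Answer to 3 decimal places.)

0.250

With matching at rate r, one contributed unit becomes (1 + r) in the bonus pool and returns 3.2 × (1 + r) / 4 to the contributor.
Setting this equal to 1: 1 + r = 4/3.2 = 1.2500.
So the minimum matching rate is r = 1.2500 − 1 = 0.250.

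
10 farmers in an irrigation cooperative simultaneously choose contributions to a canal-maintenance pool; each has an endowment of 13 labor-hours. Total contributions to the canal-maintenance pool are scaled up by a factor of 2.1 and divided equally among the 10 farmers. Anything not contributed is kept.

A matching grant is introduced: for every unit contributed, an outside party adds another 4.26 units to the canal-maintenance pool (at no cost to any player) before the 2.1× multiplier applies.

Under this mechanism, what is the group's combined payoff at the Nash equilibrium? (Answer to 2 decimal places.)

1435.98 labor-hours

Under the mechanism each unit contributed yields 2.1 × 5.26 / 10 = 1.1046 back to its contributor per unit of net cost, which exceeds 1, making full contribution the dominant choice for everyone.
So the Nash equilibrium is full contribution by all 10; the group earns 2.1 × 5.26 × 130 = 1435.98.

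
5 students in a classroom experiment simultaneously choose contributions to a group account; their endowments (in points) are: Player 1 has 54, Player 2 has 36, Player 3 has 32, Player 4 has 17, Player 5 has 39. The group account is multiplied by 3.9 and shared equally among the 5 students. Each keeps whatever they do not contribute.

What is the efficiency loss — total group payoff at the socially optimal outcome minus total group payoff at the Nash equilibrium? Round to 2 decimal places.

516.20 points

The private return per contributed unit is 3.9/5 = 0.7800 < 1 for every player regardless of endowment, so the Nash equilibrium is zero contribution and the group total is Σ E_j = 54 + 36 + 32 + 17 + 39 = 178.
Each contributed unit returns 3.900 to the group, so the social optimum is full contribution by everyone: group total = 3.900 × 178 = 694.20.
Efficiency loss = (3.900 − 1) × 178 = 516.20.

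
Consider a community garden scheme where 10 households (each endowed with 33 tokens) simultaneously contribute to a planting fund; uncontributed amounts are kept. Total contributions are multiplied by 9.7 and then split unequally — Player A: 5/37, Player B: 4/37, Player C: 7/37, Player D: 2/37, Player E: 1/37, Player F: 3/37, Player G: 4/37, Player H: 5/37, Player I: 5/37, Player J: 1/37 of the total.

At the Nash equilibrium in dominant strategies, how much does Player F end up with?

A player with share s gets back 9.7·s per unit contributed, so full contribution is dominant for anyone with s > 1/9.7 = 0.1031 and zero contribution is dominant for anyone below.
The shares above 0.1031 belong to Player A, Player B, Player C, Player G, Player H and Player I, contributing 33 each; the remaining 4 contribute 0. Total contributed: 198.
Player F keeps 33 and receives 9.7 × 198 × 3/37 = 155.72 from the planting fund, for a payoff of 188.72.

188.72 tokens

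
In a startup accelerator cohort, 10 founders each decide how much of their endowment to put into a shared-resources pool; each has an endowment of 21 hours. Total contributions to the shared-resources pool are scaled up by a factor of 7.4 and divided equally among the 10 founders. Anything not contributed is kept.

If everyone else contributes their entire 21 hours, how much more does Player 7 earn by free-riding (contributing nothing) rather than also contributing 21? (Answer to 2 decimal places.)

Switching from a contribution of 21 to 0 lets Player 7 keep an extra 21 hours, but lowers the shared-resources pool by 21, which costs Player 7 their own share of that drop: 7.4/10 × 21 = 15.54.
Net gain = 21 − 15.54 = 5.46. The private return per contributed unit (0.7400) is below 1, so free-riding is indeed the best response regardless of what the others do.

5.46 hours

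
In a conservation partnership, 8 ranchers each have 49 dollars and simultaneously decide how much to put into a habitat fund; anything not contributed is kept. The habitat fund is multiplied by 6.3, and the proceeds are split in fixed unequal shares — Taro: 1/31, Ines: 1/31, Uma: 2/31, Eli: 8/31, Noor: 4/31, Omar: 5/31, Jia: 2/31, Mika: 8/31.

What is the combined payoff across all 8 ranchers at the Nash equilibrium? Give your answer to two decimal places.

1171.10 dollars

Each unit j contributes comes back to j as 6.3 × (j's share), so j prefers to contribute only if that share exceeds 1/6.3 = 0.1587; otherwise keeping the unit dominates.
The shares above 0.1587 belong to Eli, Omar and Mika, contributing 49 each; the remaining 5 contribute 0. Total contributed: 147.
The habitat fund pays out 6.3 × 147 = 926.10 in total (split across the unequal shares, but the aggregate is all that matters for the group sum).
The 5 free-riders keep 49 each, adding 245. Group total = 245 + 926.10 = 1171.10.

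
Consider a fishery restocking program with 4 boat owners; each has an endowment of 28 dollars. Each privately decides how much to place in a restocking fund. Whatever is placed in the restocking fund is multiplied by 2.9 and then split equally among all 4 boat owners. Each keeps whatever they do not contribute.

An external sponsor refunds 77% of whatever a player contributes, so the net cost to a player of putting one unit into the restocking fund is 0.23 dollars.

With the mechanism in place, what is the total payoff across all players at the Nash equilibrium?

With the mechanism, a contributed unit returns (2.9/4) / 0.23 = 3.1522 per unit of net cost to the contributor — now above 1 — so contributing fully is weakly dominant for every player.
So the Nash equilibrium is full contribution by all 4; the group earns 4 × (28 × 0.77 + 2.9 × 28) = 411.04.

411.04 dollars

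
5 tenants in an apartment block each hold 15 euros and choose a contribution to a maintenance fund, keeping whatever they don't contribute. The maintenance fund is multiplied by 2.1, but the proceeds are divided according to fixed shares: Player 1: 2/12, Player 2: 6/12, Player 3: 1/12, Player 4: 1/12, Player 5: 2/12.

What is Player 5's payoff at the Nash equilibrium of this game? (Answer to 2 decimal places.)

A player with share s gets back 2.1·s per unit contributed, so full contribution is dominant for anyone with s > 1/2.1 = 0.4762 and zero contribution is dominant for anyone below.
Player 2 alone (share 6/12) is above the threshold, contributing 15; the remaining 4 contribute 0. Total contributed: 15.
Player 5 keeps 15 and receives 2.1 × 15 × 2/12 = 5.25 from the maintenance fund, for a payoff of 20.25.

20.25 euros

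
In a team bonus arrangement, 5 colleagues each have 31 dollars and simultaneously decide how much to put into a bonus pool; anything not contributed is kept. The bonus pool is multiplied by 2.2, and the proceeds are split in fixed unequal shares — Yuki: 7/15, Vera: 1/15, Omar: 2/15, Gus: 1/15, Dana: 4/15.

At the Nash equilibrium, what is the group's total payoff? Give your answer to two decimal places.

192.20 dollars

A player with share s gets back 2.2·s per unit contributed, so full contribution is dominant for anyone with s > 1/2.2 = 0.4545 and zero contribution is dominant for anyone below.
The only share above 0.4545 is Yuki's 7/15, contributing 31; the remaining 4 contribute 0. Total contributed: 31.
The bonus pool pays out 2.2 × 31 = 68.20 in total (split across the unequal shares, but the aggregate is all that matters for the group sum).
The 4 free-riders keep 31 each, adding 124. Group total = 124 + 68.20 = 192.20.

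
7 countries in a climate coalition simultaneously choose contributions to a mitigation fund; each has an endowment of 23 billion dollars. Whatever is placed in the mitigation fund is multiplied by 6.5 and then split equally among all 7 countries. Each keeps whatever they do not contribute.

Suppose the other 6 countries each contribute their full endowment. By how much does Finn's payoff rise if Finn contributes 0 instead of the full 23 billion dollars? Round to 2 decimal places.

1.64 billion dollars

Switching from a contribution of 23 to 0 lets Finn keep an extra 23 billion dollars, but lowers the mitigation fund by 23, which costs Finn their own share of that drop: 6.5/7 × 23 = 21.36.
Net gain = 23 − 21.36 = 1.64. The private return per contributed unit (0.9286) is below 1, so free-riding is indeed the best response regardless of what the others do.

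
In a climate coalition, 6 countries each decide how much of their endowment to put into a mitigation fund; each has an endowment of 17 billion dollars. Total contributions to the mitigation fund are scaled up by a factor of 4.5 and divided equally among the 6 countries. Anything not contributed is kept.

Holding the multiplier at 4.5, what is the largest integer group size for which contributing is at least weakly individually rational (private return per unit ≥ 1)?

Private return per unit is 4.5/(group size), which is ≥ 1 whenever the group size is ≤ 4.5.
The largest such integer is 4.

4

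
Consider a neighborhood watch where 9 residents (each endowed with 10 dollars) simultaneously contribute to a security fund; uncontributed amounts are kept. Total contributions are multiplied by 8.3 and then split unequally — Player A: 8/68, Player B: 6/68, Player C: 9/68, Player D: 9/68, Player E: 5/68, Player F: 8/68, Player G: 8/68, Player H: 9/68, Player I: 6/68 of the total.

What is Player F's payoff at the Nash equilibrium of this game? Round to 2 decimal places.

39.29 dollars

A player with share s gets back 8.3·s per unit contributed, so full contribution is dominant for anyone with s > 1/8.3 = 0.1205 and zero contribution is dominant for anyone below.
Player C, Player D and Player H are above the threshold, contributing 10 each; the remaining 6 contribute 0. Total contributed: 30.
Player F keeps 10 and receives 8.3 × 30 × 8/68 = 29.29 from the security fund, for a payoff of 39.29.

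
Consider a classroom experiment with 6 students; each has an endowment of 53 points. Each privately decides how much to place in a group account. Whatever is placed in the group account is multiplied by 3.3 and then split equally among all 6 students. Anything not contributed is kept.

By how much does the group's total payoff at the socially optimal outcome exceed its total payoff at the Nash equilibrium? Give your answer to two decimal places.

Each contributed unit returns 3.3/6 = 0.5500 to its contributor — below 1 — so contributing 0 is dominant for every player. At the Nash equilibrium everyone keeps their 53, and the group total is 6 × 53 = 318.
Each contributed unit returns 3.300 to the group as a whole (0.5500 to each of 6 players), which exceeds 1, so the social optimum is full contribution: group total = 3.300 × 318 = 1049.40.
Efficiency loss = 1049.40 − 318 = 731.40.

731.40 points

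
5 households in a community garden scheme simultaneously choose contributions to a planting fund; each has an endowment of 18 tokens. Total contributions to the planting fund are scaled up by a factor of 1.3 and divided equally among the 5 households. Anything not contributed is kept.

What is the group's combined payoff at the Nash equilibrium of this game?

Each contributed unit returns 1.3/5 = 0.2600 to its contributor — below 1 — so contributing 0 is dominant for every player. At the Nash equilibrium everyone keeps their 18, and the group total is 5 × 18 = 90.

90.00 tokens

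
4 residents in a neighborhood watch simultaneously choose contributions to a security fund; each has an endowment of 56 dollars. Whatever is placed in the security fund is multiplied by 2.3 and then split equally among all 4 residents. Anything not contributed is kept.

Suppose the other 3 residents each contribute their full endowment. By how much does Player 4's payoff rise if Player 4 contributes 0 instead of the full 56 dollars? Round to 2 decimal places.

Switching from a contribution of 56 to 0 lets Player 4 keep an extra 56 dollars, but lowers the security fund by 56, which costs Player 4 their own share of that drop: 2.3/4 × 56 = 32.20.
Net gain = 56 − 32.20 = 23.80. The private return per contributed unit (0.5750) is below 1, so free-riding is indeed the best response regardless of what the others do.

23.80 dollars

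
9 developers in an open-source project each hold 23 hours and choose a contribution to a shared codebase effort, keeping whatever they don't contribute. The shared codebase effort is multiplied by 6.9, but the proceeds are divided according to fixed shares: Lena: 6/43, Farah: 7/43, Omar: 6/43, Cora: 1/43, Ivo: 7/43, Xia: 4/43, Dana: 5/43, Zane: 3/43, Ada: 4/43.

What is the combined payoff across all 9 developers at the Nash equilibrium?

478.40 hours

A player with share s gets back 6.9·s per unit contributed, so full contribution is dominant for anyone with s > 1/6.9 = 0.1449 and zero contribution is dominant for anyone below.
Farah and Ivo clear that bar, contributing 23 each; the remaining 7 contribute 0. Total contributed: 46.
The shared codebase effort pays out 6.9 × 46 = 317.40 in total (split across the unequal shares, but the aggregate is all that matters for the group sum).
The 7 free-riders keep 23 each, adding 161. Group total = 161 + 317.40 = 478.40.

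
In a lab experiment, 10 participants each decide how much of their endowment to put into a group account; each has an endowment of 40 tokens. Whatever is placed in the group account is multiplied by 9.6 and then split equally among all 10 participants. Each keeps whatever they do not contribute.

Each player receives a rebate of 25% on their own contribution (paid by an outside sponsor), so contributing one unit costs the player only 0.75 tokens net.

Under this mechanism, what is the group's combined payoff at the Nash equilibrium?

The effective private return per unit is now (9.6/10) / 0.75 = 1.2800 > 1, so every player's dominant strategy flips to full contribution.
At the Nash equilibrium everyone contributes 40. Group total payoff = 10 × (40 × 0.25 + 9.6 × 40) = 3940.00.

3940.00 tokens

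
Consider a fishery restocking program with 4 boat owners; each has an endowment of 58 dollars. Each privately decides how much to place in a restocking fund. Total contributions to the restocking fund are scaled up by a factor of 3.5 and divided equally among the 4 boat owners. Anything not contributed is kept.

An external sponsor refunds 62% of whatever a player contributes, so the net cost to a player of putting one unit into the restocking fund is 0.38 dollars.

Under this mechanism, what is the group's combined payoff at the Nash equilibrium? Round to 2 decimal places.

955.84 dollars

With the mechanism, a contributed unit returns (3.5/4) / 0.38 = 2.3026 per unit of net cost to the contributor — now above 1 — so contributing fully is weakly dominant for every player.
At the Nash equilibrium everyone contributes 58. Group total payoff = 4 × (58 × 0.62 + 3.5 × 58) = 955.84.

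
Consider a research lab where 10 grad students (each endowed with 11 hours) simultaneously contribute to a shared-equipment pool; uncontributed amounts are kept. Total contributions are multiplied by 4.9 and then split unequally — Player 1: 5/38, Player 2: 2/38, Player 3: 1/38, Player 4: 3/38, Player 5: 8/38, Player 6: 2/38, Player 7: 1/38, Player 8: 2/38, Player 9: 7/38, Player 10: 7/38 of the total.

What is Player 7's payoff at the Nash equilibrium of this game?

12.42 hours

Player j's private return per contributed unit is 4.9 × (j's share). Contributing is weakly dominant for j when that share is at least 1/4.9 = 0.2041, and contributing 0 is dominant otherwise.
The only share above 0.2041 is Player 5's 8/38, contributing 11; the remaining 9 contribute 0. Total contributed: 11.
Player 7 keeps 11 and receives 4.9 × 11 × 1/38 = 1.42 from the shared-equipment pool, for a payoff of 12.42.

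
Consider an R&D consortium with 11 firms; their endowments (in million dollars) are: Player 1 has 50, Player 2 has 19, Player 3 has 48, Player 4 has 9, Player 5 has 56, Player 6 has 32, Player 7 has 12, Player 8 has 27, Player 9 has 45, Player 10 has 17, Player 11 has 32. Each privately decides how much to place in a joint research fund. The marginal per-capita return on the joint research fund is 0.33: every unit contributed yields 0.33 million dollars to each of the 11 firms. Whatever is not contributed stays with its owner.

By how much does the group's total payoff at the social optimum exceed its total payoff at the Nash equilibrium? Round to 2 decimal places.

The private return per contributed unit is 0.33 < 1 for everyone, so the Nash equilibrium is zero contribution and the group total is Σ E_j = 50 + 19 + 48 + 9 + 56 + 32 + 12 + 27 + 45 + 17 + 32 = 347.
Each contributed unit returns 3.630 to the group, so the social optimum is full contribution by everyone: group total = 3.630 × 347 = 1259.61.
Efficiency loss = (3.630 − 1) × 347 = 912.61.

912.61 million dollars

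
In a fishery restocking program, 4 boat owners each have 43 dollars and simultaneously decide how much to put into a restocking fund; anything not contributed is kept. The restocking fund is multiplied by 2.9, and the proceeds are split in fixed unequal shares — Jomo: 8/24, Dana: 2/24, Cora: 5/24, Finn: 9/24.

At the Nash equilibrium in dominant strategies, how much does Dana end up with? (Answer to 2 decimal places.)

Player j's private return per contributed unit is 2.9 × (j's share). Contributing is weakly dominant for j when that share is at least 1/2.9 = 0.3448, and contributing 0 is dominant otherwise.
Finn alone (share 9/24) is above the threshold, contributing 43; the remaining 3 contribute 0. Total contributed: 43.
Dana keeps 43 and receives 2.9 × 43 × 2/24 = 10.39 from the restocking fund, for a payoff of 53.39.

53.39 dollars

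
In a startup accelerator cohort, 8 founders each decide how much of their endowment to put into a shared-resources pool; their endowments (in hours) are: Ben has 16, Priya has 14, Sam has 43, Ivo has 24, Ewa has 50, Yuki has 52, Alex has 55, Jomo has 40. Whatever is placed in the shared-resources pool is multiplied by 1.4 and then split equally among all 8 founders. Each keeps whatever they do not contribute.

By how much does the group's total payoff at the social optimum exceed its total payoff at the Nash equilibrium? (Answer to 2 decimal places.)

117.60 hours

The private return per contributed unit is 1.4/8 = 0.1750 < 1 for every player regardless of endowment, so the Nash equilibrium is zero contribution and the group total is Σ E_j = 16 + 14 + 43 + 24 + 50 + 52 + 55 + 40 = 294.
Each contributed unit returns 1.400 to the group, so the social optimum is full contribution by everyone: group total = 1.400 × 294 = 411.60.
Efficiency loss = (1.400 − 1) × 294 = 117.60.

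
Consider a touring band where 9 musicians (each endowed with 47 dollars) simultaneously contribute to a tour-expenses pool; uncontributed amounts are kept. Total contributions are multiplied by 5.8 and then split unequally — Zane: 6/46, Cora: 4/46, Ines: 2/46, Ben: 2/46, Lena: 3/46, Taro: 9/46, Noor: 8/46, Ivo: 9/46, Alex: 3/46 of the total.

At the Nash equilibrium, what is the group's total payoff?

Each unit j contributes comes back to j as 5.8 × (j's share), so j prefers to contribute only if that share exceeds 1/5.8 = 0.1724; otherwise keeping the unit dominates.
Taro, Noor and Ivo are above the threshold, contributing 47 each; the remaining 6 contribute 0. Total contributed: 141.
The tour-expenses pool pays out 5.8 × 141 = 817.80 in total (split across the unequal shares, but the aggregate is all that matters for the group sum).
The 6 free-riders keep 47 each, adding 282. Group total = 282 + 817.80 = 1099.80.

1099.80 dollars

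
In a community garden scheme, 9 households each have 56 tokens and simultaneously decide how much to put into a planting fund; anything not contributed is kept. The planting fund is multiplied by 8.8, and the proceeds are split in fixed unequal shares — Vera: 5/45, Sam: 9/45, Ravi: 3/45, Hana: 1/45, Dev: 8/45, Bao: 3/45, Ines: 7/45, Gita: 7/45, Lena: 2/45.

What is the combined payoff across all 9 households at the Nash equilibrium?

A player with share s gets back 8.8·s per unit contributed, so full contribution is dominant for anyone with s > 1/8.8 = 0.1136 and zero contribution is dominant for anyone below.
Sam, Dev, Ines and Gita are above the threshold, contributing 56 each; the remaining 5 contribute 0. Total contributed: 224.
The planting fund pays out 8.8 × 224 = 1971.20 in total (split across the unequal shares, but the aggregate is all that matters for the group sum).
The 5 free-riders keep 56 each, adding 280. Group total = 280 + 1971.20 = 2251.20.

2251.20 tokens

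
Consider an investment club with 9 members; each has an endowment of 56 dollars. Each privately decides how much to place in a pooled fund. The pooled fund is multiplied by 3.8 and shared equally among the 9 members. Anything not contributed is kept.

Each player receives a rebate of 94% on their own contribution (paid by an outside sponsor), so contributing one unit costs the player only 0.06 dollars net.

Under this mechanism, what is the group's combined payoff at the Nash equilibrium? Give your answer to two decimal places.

2388.96 dollars

The effective private return per unit is now (3.8/9) / 0.06 = 7.0370 > 1, so every player's dominant strategy flips to full contribution.
So the Nash equilibrium is full contribution by all 9; the group earns 9 × (56 × 0.94 + 3.8 × 56) = 2388.96.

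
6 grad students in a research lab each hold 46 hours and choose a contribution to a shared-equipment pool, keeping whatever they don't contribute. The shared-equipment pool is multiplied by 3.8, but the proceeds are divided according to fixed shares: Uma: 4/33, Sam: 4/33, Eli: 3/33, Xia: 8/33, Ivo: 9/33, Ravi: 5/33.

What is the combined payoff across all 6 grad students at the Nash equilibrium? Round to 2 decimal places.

Each unit j contributes comes back to j as 3.8 × (j's share), so j prefers to contribute only if that share exceeds 1/3.8 = 0.2632; otherwise keeping the unit dominates.
The only share above 0.2632 is Ivo's 9/33, contributing 46; the remaining 5 contribute 0. Total contributed: 46.
The shared-equipment pool pays out 3.8 × 46 = 174.80 in total (split across the unequal shares, but the aggregate is all that matters for the group sum).
The 5 free-riders keep 46 each, adding 230. Group total = 230 + 174.80 = 404.80.

404.80 hours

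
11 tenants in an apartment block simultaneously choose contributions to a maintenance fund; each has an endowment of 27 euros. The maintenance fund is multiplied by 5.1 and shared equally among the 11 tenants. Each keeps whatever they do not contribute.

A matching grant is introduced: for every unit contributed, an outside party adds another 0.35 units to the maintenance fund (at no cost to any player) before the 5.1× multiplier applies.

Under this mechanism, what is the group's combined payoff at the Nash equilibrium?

With the mechanism, a contributed unit returns 5.1 × 1.35 / 11 = 0.6259 per unit of net cost — still below 1 — so contributing 0 remains dominant for every player.
At the Nash equilibrium no one contributes; group total payoff = 11 × 27 = 297.

297.00 euros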